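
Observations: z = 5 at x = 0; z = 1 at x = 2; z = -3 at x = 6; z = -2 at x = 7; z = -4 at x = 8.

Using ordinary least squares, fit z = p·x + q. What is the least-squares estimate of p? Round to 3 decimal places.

MᵀM·[p, q]ᵀ = Mᵀz reads: 153·p + 23·q = -62;  23·p + 5·q = -3.
Eliminating q: 5·(row 1) − 23·(row 2) gives 236·p = 5·(-62) − 23·(-3) = -241, so p = -241/236.
Then q = ((-3) − 23·(-241/236))/5 = 967/236.

p = -1.021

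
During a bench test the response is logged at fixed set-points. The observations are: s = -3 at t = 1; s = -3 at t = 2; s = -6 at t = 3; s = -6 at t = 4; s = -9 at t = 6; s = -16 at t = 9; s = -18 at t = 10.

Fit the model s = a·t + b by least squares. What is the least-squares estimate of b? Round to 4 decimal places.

b = -0.1032

Sums needed: Σt·t = 247, Σt = 35, Σ1 = 7.
Right-hand side: Σt·s = -429, Σs = -61.
Normal equations: [[247, 35]; [35, 7]]·[a, b]ᵀ = [-429, -61]ᵀ.
Δ = 247·7 − 35² = 504.
a = ((-429)·7 − 35·(-61))/504 = -31/18; b = (247·(-61) − 35·(-429))/504 = -13/126.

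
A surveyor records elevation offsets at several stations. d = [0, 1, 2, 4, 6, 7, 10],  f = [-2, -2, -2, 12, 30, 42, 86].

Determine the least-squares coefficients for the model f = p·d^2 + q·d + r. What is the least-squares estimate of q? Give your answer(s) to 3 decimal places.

q = 0.173

Entries of AᵀA: Σd^2·d^2 = 13970, Σd^2·d = 1632, Σd^2 = 206, Σd·d = 206, Σd = 30, Σ1 = 7.
Right-hand side: Σd^2·f = 11920, Σd·f = 1376, Σf = 164.
Normal equations: [[13970, 1632, 206]; [1632, 206, 30]; [206, 30, 7]]·[p, q, r]ᵀ = [11920, 1376, 164]ᵀ.
Solving the 3×3 system (Gaussian elimination) gives p = 11244/12767, q = 2204/12767, r = -41228/12767.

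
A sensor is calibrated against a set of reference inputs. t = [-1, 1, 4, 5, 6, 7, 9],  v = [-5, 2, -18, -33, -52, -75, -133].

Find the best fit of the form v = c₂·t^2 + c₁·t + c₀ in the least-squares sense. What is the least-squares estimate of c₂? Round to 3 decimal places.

c₂ = -2.035

From the data, Σt^2·t^2 = 11141, Σt^2·t = 1477, Σt^2 = 209, Σt·t = 209, Σt = 31, Σ1 = 7.
For Xᵀv: Σt^2·v = -17436, Σt·v = -2264, Σv = -314.
XᵀX·[c₂, c₁, c₀]ᵀ = Xᵀv becomes [[11141, 1477, 209]; [1477, 209, 31]; [209, 31, 7]]·[c₂, c₁, c₀]ᵀ = [-17436, -2264, -314]ᵀ.
Row-reducing yields c₂ = -168779/82929, c₁ = 287767/82929, c₀ = 14968/27643.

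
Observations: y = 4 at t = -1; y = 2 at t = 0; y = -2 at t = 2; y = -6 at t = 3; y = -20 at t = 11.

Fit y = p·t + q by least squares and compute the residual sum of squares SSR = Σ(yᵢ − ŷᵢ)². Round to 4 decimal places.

Entries of AᵀA: Σt·t = 135, Σt = 15, Σ1 = 5.
And Σt·y = -246, Σy = -22.
Determinant 135·5 − 15² = 450.
p = ((-246)·5 − 15·(-22))/450 = -2; q = (135·(-22) − 15·(-246))/450 = 8/5.
Residuals: 2/5, 2/5, 2/5, -8/5, 2/5; SSR = 16/5.

SSR = 3.2000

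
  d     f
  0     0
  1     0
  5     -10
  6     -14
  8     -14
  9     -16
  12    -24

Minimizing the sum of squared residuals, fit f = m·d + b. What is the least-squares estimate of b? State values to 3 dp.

Forming XᵀX = [[351, 41]; [41, 7]] and Xᵀf = [-678, -78]ᵀ gives XᵀX·[m, b]ᵀ = Xᵀf.
Δ = 351·7 − 41² = 776.
m = ((-678)·7 − 41·(-78))/776 = -387/194; b = (351·(-78) − 41·(-678))/776 = 105/194.

b = 0.541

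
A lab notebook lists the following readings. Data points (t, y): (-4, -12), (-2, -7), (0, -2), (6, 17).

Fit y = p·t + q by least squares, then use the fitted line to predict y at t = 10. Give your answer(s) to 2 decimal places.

Normal-equation sums: Σt·t = 56, Σt = 0, Σ1 = 4.
And Σt·y = 164, Σy = -4.
So AᵀA·[p, q]ᵀ = Aᵀy: [[56, 0]; [0, 4]]·[p, q]ᵀ = [164, -4]ᵀ.
Determinant 56·4 − 0² = 224.
p = (164·4 − 0·(-4))/224 = 41/14; q = (56·(-4) − 0·164)/224 = -1.
At t = 10: ŷ = (41/14)·(10) + (-1)·(1) = 198/7.

ŷ = 28.29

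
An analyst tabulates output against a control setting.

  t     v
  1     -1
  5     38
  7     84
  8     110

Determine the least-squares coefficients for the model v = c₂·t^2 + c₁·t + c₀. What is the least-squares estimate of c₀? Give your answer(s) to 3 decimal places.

Normal-equation sums: Σt^2·t^2 = 7123, Σt^2·t = 981, Σt^2 = 139, Σt·t = 139, Σt = 21, Σ1 = 4.
Right-hand side: Σt^2·v = 12105, Σt·v = 1657, Σv = 231.
Normal equations: [[7123, 981, 139]; [981, 139, 21]; [139, 21, 4]]·[c₂, c₁, c₀]ᵀ = [12105, 1657, 231]ᵀ.
Inverting the 3×3 Gram matrix, [c₂, c₁, c₀]ᵀ = [749/372, -1329/620, -448/465]ᵀ.

c₀ = -0.963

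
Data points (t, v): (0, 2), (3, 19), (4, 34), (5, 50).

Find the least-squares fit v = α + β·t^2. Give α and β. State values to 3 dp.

Entries of XᵀX: Σ1 = 4, Σt^2 = 50, Σt^2·t^2 = 962.
Right-hand side: Σv = 105, Σt^2·v = 1965.
So XᵀX·[α, β]ᵀ = Xᵀv: [[4, 50]; [50, 962]]·[α, β]ᵀ = [105, 1965]ᵀ.
det = 4·962 − 50² = 1348.
α = (105·962 − 50·1965)/1348 = 690/337; β = (4·1965 − 50·105)/1348 = 1305/674.

α = 2.047, β = 1.936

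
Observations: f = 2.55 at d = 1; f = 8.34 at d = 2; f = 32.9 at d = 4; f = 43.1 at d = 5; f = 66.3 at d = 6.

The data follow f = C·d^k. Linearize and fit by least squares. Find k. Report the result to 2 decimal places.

Taking logs, ln f = k·ln d + ln C, so regress ln f on ln d.
XᵀX = [[8.2030, 5.4806]; [5.4806, 5]], rhs = [19.8853, 14.5083]ᵀ  (here Σln d = 5.4806, Σ(ln d)² = 8.2030, Σln f = 14.5083, Σln d·ln f = 19.8853).
Slope k = (n·Σln d·ln f − Σln d·Σln f)/(n·Σ(ln d)² − (Σln d)²) = (5·19.8853 − 5.4806·14.5083)/10.9774 = 1.81388; ln C = (Σln f − k·Σln d)/n = 0.91343.

k = 1.81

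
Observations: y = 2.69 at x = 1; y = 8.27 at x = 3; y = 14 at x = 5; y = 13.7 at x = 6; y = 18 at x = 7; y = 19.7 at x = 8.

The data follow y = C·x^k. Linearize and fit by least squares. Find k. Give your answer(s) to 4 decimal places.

k = 0.9524

With ln yᵢ as the transformed response and ln xᵢ as the regressor:
Σln x = 8.5252, Σ(ln x)² = 15.1183, Σln y = 14.2296, Σln x·ln y = 23.0805.
Normal system: [[15.1183, 8.5252]; [8.5252, 6]]·[k, ln C]ᵀ = [23.0805, 14.2296]ᵀ.
Solving (det = 18.0313): k = 0.95242, ln C = 1.01835.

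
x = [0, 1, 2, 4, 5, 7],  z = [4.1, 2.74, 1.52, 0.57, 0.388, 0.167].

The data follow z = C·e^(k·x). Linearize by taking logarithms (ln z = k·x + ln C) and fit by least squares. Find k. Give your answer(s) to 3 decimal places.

Taking logs, ln z = k·x + ln C, so regress ln z on x.
Σx = 19.0000, Σ(x)² = 95.0000, Σln z = -0.4610, Σx·ln z = -17.6652.
Normal system: [[95.0000, 19.0000]; [19.0000, 6]]·[k, ln C]ᵀ = [-17.6652, -0.4610]ᵀ.
Δ = 95.0000·6 − (19.0000)² = 209.0000; k = (-17.6652·6 − 19.0000·-0.4610)/209.0000 = -0.46523, ln C = (95.0000·-0.4610 − 19.0000·-17.6652)/209.0000 = 1.39639.

k = -0.465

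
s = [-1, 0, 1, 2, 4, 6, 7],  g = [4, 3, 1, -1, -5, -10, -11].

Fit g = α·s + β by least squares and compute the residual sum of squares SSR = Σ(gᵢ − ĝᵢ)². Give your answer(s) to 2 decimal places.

With design matrix A, AᵀA = [[107, 19]; [19, 7]] and Aᵀg = [-162, -19]ᵀ.
Determinant 107·7 − 19² = 388.
α = ((-162)·7 − 19·(-19))/388 = -773/388; β = (107·(-19) − 19·(-162))/388 = 1045/388.
Residuals: -133/194, 119/388, 29/97, 113/388, 107/388, -287/388, 49/194; SSR = 553/388.

SSR = 1.43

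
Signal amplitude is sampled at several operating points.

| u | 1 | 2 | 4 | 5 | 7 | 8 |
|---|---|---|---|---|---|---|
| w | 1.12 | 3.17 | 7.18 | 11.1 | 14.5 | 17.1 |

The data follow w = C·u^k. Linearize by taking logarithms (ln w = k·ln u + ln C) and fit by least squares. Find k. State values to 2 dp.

Let Y = ln w. Fitting Y = k·ln u + ln C by least squares:
Over the data: Σln u = 7.7142, Σ(ln u)² = 13.1032, Σln w = 11.1585, Σln u·ln w = 18.5137.
Normal system: [[13.1032, 7.7142]; [7.7142, 6]]·[k, ln C]ᵀ = [18.5137, 11.1585]ᵀ.
Slope k = (n·Σln u·ln w − Σln u·Σln w)/(n·Σ(ln u)² − (Σln u)²) = (6·18.5137 − 7.7142·11.1585)/19.1098 = 1.30836; ln C = (Σln w − k·Σln u)/n = 0.17758.

k = 1.31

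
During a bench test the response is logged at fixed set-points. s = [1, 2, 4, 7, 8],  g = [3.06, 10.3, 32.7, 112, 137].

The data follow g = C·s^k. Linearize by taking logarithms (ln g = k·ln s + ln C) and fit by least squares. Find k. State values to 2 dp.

Linearized form: ln g = k·ln s + ln C. From the 5 transformed points,
AᵀA = [[10.5129, 6.1048]; [6.1048, 5]], rhs = [25.8636, 16.5764]ᵀ  (here Σln s = 6.1048, Σ(ln s)² = 10.5129, Σln g = 16.5764, Σln s·ln g = 25.8636).
Δ = 10.5129·5 − (6.1048)² = 15.2960; k = (25.8636·5 − 6.1048·16.5764)/15.2960 = 1.83855, ln C = (10.5129·16.5764 − 6.1048·25.8636)/15.2960 = 1.07048.

k = 1.84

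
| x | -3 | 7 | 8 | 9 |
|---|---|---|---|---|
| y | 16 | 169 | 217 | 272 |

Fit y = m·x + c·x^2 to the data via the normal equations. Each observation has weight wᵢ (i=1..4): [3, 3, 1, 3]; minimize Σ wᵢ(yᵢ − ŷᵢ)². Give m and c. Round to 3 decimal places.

m = 3.471, c = 2.966

AᵀWA·[m, c]ᵀ = AᵀWy reads: 481·m + 3647·c = 12485;  3647·m + 31225·c = 105259.
(Σwᵢ·x·x = 481, Σwᵢ·x·x^2 = 3647, Σwᵢ·x^2·x^2 = 31225, Σwᵢ·x·y = 12485, Σwᵢ·x^2·y = 105259.)
det = 481·31225 − 3647² = 1718616.
m = (12485·31225 − 3647·105259)/1718616 = 248523/71609; c = (481·105259 − 3647·12485)/1718616 = 212366/71609.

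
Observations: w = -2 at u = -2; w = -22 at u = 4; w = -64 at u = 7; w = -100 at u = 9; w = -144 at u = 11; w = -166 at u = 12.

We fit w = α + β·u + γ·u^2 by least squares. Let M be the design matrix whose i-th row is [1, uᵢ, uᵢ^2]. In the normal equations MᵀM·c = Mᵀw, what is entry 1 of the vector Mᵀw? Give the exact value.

-498

Entry 1 ↔ basis 1, so (Mᵀw)_{1} = Σᵢ wᵢ = (1)·(-2) + (1)·(-22) + (1)·(-64) + (1)·(-100) + (1)·(-144) + (1)·(-166) = -498.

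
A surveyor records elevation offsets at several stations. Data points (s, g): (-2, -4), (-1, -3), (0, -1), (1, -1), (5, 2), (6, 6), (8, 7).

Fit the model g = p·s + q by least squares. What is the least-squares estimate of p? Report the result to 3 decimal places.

p = 1.086

MᵀM·[p, q]ᵀ = Mᵀg reads: 131·p + 17·q = 112;  17·p + 7·q = 6.
(Σs·s = 131, Σs = 17, Σ1 = 7, Σs·g = 112, Σg = 6.)
Eliminating q: 7·(row 1) − 17·(row 2) gives 628·p = 7·112 − 17·6 = 682, so p = 341/314.
Then q = (6 − 17·(341/314))/7 = -559/314.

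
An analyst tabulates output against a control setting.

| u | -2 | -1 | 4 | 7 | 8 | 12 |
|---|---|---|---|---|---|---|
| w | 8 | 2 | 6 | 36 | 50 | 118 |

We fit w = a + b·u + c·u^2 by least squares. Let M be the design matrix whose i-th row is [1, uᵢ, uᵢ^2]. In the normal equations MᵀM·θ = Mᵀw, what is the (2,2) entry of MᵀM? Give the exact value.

278

Row 2 ↔ basis u, column 2 ↔ basis u, so (MᵀM)_{2,2} = Σᵢ (u)·(u) = (-2)·(-2) + (-1)·(-1) + (4)·(4) + (7)·(7) + (8)·(8) + (12)·(12) = 278.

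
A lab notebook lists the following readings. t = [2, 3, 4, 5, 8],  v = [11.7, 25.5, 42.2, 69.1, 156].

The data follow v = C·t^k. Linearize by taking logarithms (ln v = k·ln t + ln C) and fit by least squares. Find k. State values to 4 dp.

k = 1.8767

With ln vᵢ as the transformed response and ln tᵢ as the regressor:
Σln t = 6.8669, Σ(ln t)² = 10.5236, Σln v = 18.7261, Σln t·ln v = 27.7687.
Equations: 10.5236·k + 6.8669·ln C = 27.7687;  6.8669·k + 5·ln C = 18.7261.
Δ = 10.5236·5 − (6.8669)² = 5.4631; k = (27.7687·5 − 6.8669·18.7261)/5.4631 = 1.87674, ln C = (10.5236·18.7261 − 6.8669·27.7687)/5.4631 = 1.16773.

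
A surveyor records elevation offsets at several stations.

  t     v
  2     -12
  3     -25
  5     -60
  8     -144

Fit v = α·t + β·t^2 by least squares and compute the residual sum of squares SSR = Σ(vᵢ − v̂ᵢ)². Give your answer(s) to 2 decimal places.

SSR = 0.62

Normal-equation sums: Σt·t = 102, Σt·t^2 = 672, Σt^2·t^2 = 4818.
And Σt·v = -1551, Σt^2·v = -10989.
Eliminating β: 4818·(row 1) − 672·(row 2) gives 39852·α = 4818·(-1551) − 672·(-10989) = -88110, so α = -4895/2214.
Then β = ((-10989) − 672·(-4895/2214))/4818 = -4367/2214.
Residuals: 115/369, -227/369, 15/41, -28/369; SSR = 227/369.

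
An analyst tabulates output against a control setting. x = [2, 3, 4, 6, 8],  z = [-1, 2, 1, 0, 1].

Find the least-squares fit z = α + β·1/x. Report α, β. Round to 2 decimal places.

α = 1.48, β = -3.19

The normal system AᵀA·[α, β]ᵀ = Aᵀz is [[5, 11/8]; [11/8, 269/576]]·[α, β]ᵀ = [3, 13/24]ᵀ.
Δ = 5·(269/576) − (11/8)² = 4/9.
α = (3·(269/576) − (11/8)·(13/24))/(4/9) = 189/128; β = (5·(13/24) − (11/8)·3)/(4/9) = -51/16.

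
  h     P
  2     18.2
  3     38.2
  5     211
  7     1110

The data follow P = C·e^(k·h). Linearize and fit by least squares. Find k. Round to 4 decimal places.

k = 0.8282

Linearized form: ln P = k·h + ln C. From the 4 transformed points,
Σh = 17.0000, Σ(h)² = 87.0000, Σln P = 18.9082, Σh·ln P = 92.5754.
Equations: 87.0000·k + 17.0000·ln C = 92.5754;  17.0000·k + 4·ln C = 18.9082.
Solving (det = 59.0000): k = 0.82817, ln C = 1.20735.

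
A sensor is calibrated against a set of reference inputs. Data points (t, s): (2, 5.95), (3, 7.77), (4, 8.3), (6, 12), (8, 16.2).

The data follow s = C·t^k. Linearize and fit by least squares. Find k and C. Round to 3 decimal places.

k = 0.703, C = 3.499

Taking logs, ln s = k·ln t + ln C, so regress ln s on ln t.
Σln t = 7.0493, Σ(ln t)² = 11.1437, Σln s = 11.2198, Σln t·ln s = 16.6660.
Equations: 11.1437·k + 7.0493·ln C = 16.6660;  7.0493·k + 5·ln C = 11.2198.
Solving (det = 6.0265): k = 0.70330, ln C = 1.25242, so C = exp(1.25242) = 3.49879.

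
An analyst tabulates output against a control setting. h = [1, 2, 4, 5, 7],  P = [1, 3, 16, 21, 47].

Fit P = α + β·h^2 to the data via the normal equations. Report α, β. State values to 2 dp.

α = -0.52, β = 0.95

From the data, Σ1 = 5, Σh^2 = 95, Σh^2·h^2 = 3299.
And ΣP = 88, Σh^2·P = 3097.
So AᵀA·[α, β]ᵀ = AᵀP: [[5, 95]; [95, 3299]]·[α, β]ᵀ = [88, 3097]ᵀ.
Δ = 5·3299 − 95² = 7470.
α = (88·3299 − 95·3097)/7470 = -1301/2490; β = (5·3097 − 95·88)/7470 = 475/498.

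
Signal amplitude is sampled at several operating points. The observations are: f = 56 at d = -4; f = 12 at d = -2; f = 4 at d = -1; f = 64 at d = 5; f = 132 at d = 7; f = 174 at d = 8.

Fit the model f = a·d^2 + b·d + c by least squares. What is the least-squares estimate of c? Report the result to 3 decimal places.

Normal-equation sums: Σd^2·d^2 = 7395, Σd^2·d = 907, Σd^2 = 159, Σd·d = 159, Σd = 13, Σ1 = 6.
For Aᵀf: Σd^2·f = 20152, Σd·f = 2384, Σf = 442.
Normal equations: [[7395, 907, 159]; [907, 159, 13]; [159, 13, 6]]·[a, b, c]ᵀ = [20152, 2384, 442]ᵀ.
Inverting the 3×3 Gram matrix, [a, b, c]ᵀ = [30179/9984, -34843/16640, -47399/24960]ᵀ.

c = -1.899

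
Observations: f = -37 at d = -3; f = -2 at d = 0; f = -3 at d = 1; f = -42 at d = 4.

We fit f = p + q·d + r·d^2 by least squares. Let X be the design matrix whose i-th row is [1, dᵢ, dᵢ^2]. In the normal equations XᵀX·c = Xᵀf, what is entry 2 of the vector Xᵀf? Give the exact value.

-60

Entry 2 ↔ basis d, so (Xᵀf)_{2} = Σᵢ (d)·fᵢ = (-3)·(-37) + (0)·(-2) + (1)·(-3) + (4)·(-42) = -60.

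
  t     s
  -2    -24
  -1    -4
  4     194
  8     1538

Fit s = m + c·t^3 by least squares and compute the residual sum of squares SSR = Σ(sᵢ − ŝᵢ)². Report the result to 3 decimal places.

SSR = 3.902

Entries of XᵀX: Σ1 = 4, Σt^3 = 567, Σt^3·t^3 = 266305.
For Xᵀs: Σs = 1704, Σt^3·s = 800068.
Δ = 4·266305 − 567² = 743731.
m = (1704·266305 − 567·800068)/743731 = 145164/743731; c = (4·800068 − 567·1704)/743731 = 2234104/743731.
Residuals: -121876/743731, -885984/743731, 1155994/743731, -148134/743731; SSR = 2901704/743731.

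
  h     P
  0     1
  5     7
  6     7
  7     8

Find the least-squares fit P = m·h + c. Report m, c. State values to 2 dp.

m = 1.02, c = 1.17

Normal-equation sums: Σh·h = 110, Σh = 18, Σ1 = 4.
Right-hand side: Σh·P = 133, ΣP = 23.
Determinant 110·4 − 18² = 116.
m = (133·4 − 18·23)/116 = 59/58; c = (110·23 − 18·133)/116 = 34/29.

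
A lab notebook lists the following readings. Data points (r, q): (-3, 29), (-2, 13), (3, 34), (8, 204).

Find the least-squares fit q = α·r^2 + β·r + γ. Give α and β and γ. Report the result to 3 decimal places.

α = 3.016, β = 0.907, γ = 3.785

XᵀX·[α, β, γ]ᵀ = Xᵀq reads: 4274·α + 504·β + 86·γ = 13675;  504·α + 86·β + 6·γ = 1621;  86·α + 6·β + 4·γ = 280.
(Σr^2·r^2 = 4274, Σr^2·r = 504, Σr^2 = 86, Σr·r = 86, Σr = 6, Σ1 = 4, Σr^2·q = 13675, Σr·q = 1621, Σq = 280.)
Inverting the 3×3 Gram matrix, [α, β, γ]ᵀ = [6953/2305, 418/461, 17451/4610]ᵀ.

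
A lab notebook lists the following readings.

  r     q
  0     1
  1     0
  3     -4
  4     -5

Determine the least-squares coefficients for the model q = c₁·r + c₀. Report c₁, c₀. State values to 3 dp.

From the data, Σr·r = 26, Σr = 8, Σ1 = 4.
Moment sums: Σr·q = -32, Σq = -8.
So MᵀM·[c₁, c₀]ᵀ = Mᵀq: [[26, 8]; [8, 4]]·[c₁, c₀]ᵀ = [-32, -8]ᵀ.
Eliminating c₀: 4·(row 1) − 8·(row 2) gives 40·c₁ = 4·(-32) − 8·(-8) = -64, so c₁ = -8/5.
Then c₀ = ((-8) − 8·(-8/5))/4 = 6/5.

c₁ = -1.600, c₀ = 1.200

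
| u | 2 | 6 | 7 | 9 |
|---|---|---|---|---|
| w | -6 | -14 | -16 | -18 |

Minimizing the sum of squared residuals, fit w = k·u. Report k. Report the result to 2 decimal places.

Sums needed: Σu·u = 170.
Right-hand side: Σu·w = -370.
Normal equations: [[170]]·[k]ᵀ = [-370]ᵀ.
k = (-370)/170 = -2.17647.

k = -2.18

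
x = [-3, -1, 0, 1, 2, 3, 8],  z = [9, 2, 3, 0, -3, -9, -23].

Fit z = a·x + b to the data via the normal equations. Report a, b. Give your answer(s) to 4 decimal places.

From the data, Σx·x = 88, Σx = 10, Σ1 = 7.
And Σx·z = -246, Σz = -21.
MᵀM·[a, b]ᵀ = Mᵀz becomes [[88, 10]; [10, 7]]·[a, b]ᵀ = [-246, -21]ᵀ.
Determinant 88·7 − 10² = 516.
a = ((-246)·7 − 10·(-21))/516 = -126/43; b = (88·(-21) − 10·(-246))/516 = 51/43.

a = -2.9302, b = 1.1860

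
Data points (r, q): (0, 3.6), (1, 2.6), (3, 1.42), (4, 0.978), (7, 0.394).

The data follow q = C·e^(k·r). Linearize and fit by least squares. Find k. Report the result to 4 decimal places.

k = -0.3167

With ln qᵢ as the transformed response and rᵢ as the regressor:
Over the data: Σr = 15.0000, Σ(r)² = 75.0000, Σln q = 1.6335, Σr·ln q = -4.6013.
Normal system: [[75.0000, 15.0000]; [15.0000, 5]]·[k, ln C]ᵀ = [-4.6013, 1.6335]ᵀ.
Slope k = (n·Σr·ln q − Σr·Σln q)/(n·Σ(r)² − (Σr)²) = (5·-4.6013 − 15.0000·1.6335)/150.0000 = -0.31672; ln C = (Σln q − k·Σr)/n = 1.27686.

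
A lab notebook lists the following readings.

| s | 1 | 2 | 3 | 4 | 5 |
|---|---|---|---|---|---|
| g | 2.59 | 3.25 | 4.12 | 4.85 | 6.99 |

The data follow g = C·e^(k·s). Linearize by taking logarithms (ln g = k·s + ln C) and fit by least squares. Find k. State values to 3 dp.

k = 0.239

Linearized form: ln g = k·s + ln C. From the 5 transformed points,
Over the data: Σs = 15.0000, Σ(s)² = 55.0000, Σln g = 7.0696, Σs·ln g = 23.5948.
Normal system: [[55.0000, 15.0000]; [15.0000, 5]]·[k, ln C]ᵀ = [23.5948, 7.0696]ᵀ.
Δ = 55.0000·5 − (15.0000)² = 50.0000; k = (23.5948·5 − 15.0000·7.0696)/50.0000 = 0.23860, ln C = (55.0000·7.0696 − 15.0000·23.5948)/50.0000 = 0.69813.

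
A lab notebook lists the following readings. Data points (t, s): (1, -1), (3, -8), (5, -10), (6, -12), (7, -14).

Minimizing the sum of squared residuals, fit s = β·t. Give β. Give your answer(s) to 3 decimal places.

β = -2.042

Entries of MᵀM: Σt·t = 120.
Moment sums: Σt·s = -245.
Normal equations: [[120]]·[β]ᵀ = [-245]ᵀ.
Hence β = -245 / 120 ≈ -2.04167.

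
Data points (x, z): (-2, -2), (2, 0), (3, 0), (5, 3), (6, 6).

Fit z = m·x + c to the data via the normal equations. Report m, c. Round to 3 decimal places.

From the data, Σx·x = 78, Σx = 14, Σ1 = 5.
Moment sums: Σx·z = 55, Σz = 7.
So AᵀA·[m, c]ᵀ = Aᵀz: [[78, 14]; [14, 5]]·[m, c]ᵀ = [55, 7]ᵀ.
Eliminating c: 5·(row 1) − 14·(row 2) gives 194·m = 5·55 − 14·7 = 177, so m = 177/194.
Then c = (7 − 14·(177/194))/5 = -112/97.

m = 0.912, c = -1.155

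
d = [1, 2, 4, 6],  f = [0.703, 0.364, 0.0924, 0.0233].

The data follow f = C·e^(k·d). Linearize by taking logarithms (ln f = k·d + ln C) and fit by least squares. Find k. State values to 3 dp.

Taking logs, ln f = k·d + ln C, so regress ln f on d.
Σd = 13.0000, Σ(d)² = 57.0000, Σln f = -7.5039, Σd·ln f = -34.4559.
Equations: 57.0000·k + 13.0000·ln C = -34.4559;  13.0000·k + 4·ln C = -7.5039.
Solving (det = 59.0000): k = -0.68259, ln C = 0.34242.

k = -0.683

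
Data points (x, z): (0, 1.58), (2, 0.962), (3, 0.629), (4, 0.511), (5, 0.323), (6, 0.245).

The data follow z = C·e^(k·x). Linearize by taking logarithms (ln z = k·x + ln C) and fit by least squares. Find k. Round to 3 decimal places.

k = -0.317

With ln zᵢ as the transformed response and xᵢ as the regressor:
AᵀA = [[90.0000, 20.0000]; [20.0000, 6]], rhs = [-18.2434, -3.2529]ᵀ  (here Σx = 20.0000, Σ(x)² = 90.0000, Σln z = -3.2529, Σx·ln z = -18.2434).
Solving (det = 140.0000): k = -0.31716, ln C = 0.51503.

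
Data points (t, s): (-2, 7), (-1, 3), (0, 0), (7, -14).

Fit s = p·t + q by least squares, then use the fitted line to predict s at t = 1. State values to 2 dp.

Sums needed: Σt·t = 54, Σt = 4, Σ1 = 4.
For Aᵀs: Σt·s = -115, Σs = -4.
AᵀA·[p, q]ᵀ = Aᵀs becomes [[54, 4]; [4, 4]]·[p, q]ᵀ = [-115, -4]ᵀ.
Determinant 54·4 − 4² = 200.
p = ((-115)·4 − 4·(-4))/200 = -111/50; q = (54·(-4) − 4·(-115))/200 = 61/50.
At t = 1: ŝ = (-111/50)·(1) + (61/50)·(1) = -1.

ŝ = -1.00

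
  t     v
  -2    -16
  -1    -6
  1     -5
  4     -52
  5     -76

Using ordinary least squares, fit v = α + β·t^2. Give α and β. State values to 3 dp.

Forming XᵀX = [[5, 47]; [47, 899]] and Xᵀv = [-155, -2807]ᵀ gives XᵀX·[α, β]ᵀ = Xᵀv.
Determinant 5·899 − 47² = 2286.
α = ((-155)·899 − 47·(-2807))/2286 = -412/127; β = (5·(-2807) − 47·(-155))/2286 = -375/127.

α = -3.244, β = -2.953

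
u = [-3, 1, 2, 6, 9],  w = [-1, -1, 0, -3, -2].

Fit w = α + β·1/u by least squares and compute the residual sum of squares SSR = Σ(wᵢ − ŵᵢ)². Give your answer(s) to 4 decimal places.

XᵀX·[α, β]ᵀ = Xᵀw reads: 5·α + (13/9)·β = -7;  (13/9)·α + (227/162)·β = -25/18.
Eliminating β: (227/162)·(row 1) − (13/9)·(row 2) gives (797/162)·α = (227/162)·(-7) − (13/9)·(-25/18) = -632/81, so α = -1264/797.
Then β = ((-25/18) − (13/9)·(-1264/797))/(227/162) = 513/797.
Residuals: 638/797, -46/797, 2015/1594, -2425/1594, -387/797; SSR = 7639/1594.

SSR = 4.7923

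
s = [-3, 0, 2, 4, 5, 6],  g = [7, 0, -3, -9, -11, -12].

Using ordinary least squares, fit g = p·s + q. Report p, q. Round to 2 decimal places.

The normal equations are: 90·p + 14·q = -190;  14·p + 6·q = -28.
Determinant 90·6 − 14² = 344.
p = ((-190)·6 − 14·(-28))/344 = -187/86; q = (90·(-28) − 14·(-190))/344 = 35/86.

p = -2.17, q = 0.41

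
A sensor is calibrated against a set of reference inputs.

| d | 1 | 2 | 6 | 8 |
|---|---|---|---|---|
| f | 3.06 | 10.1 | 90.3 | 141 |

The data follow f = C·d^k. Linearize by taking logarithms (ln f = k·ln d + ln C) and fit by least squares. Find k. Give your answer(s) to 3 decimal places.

With ln fᵢ as the transformed response and ln dᵢ as the regressor:
Over the data: Σln d = 4.5643, Σ(ln d)² = 8.0149, Σln f = 12.8828, Σln d·ln f = 19.9621.
Normal system: [[8.0149, 4.5643]; [4.5643, 4]]·[k, ln C]ᵀ = [19.9621, 12.8828]ᵀ.
Δ = 8.0149·4 − (4.5643)² = 11.2265; k = (19.9621·4 − 4.5643·12.8828)/11.2265 = 1.87474, ln C = (8.0149·12.8828 − 4.5643·19.9621)/11.2265 = 1.08147.

k = 1.875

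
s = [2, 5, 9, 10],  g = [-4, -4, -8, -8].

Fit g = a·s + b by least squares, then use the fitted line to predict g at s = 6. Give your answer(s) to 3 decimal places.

ĝ = -5.707

The normal system XᵀX·[a, b]ᵀ = Xᵀg is [[210, 26]; [26, 4]]·[a, b]ᵀ = [-180, -24]ᵀ.
Eliminating b: 4·(row 1) − 26·(row 2) gives 164·a = 4·(-180) − 26·(-24) = -96, so a = -24/41.
Then b = ((-24) − 26·(-24/41))/4 = -90/41.
At s = 6: ĝ = (-24/41)·(6) + (-90/41)·(1) = -234/41.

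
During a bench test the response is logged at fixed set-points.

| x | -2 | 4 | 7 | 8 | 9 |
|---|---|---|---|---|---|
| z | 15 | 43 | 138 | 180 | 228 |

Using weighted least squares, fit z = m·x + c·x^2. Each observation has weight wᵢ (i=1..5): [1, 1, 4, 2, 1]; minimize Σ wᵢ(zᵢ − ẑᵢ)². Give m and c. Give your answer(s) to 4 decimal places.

The normal equations are: 425·m + 3181·c = 8938;  3181·m + 24629·c = 69304.
(Σwᵢ·x·x = 425, Σwᵢ·x·x^2 = 3181, Σwᵢ·x^2·x^2 = 24629, Σwᵢ·x·z = 8938, Σwᵢ·x^2·z = 69304.)
Δ = 425·24629 − 3181² = 348564.
m = (8938·24629 − 3181·69304)/348564 = -161011/174282; c = (425·69304 − 3181·8938)/348564 = 511211/174282.

m = -0.9239, c = 2.9332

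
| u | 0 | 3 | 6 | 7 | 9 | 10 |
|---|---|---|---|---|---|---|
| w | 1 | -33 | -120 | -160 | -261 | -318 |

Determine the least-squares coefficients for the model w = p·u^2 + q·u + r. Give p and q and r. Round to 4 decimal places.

p = -2.9520, q = -2.4300, r = 0.9746

With design matrix M, MᵀM = [[20339, 2315, 275]; [2315, 275, 35]; [275, 35, 6]] and Mᵀw = [-65398, -7468, -891]ᵀ.
Inverting the 3×3 Gram matrix, [p, q, r]ᵀ = [-25151/8520, -103517/42600, 346/355]ᵀ.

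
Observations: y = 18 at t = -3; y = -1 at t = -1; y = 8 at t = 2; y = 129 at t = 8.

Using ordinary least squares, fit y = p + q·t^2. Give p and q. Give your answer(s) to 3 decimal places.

MᵀM·[p, q]ᵀ = Mᵀy reads: 4·p + 78·q = 154;  78·p + 4194·q = 8449.
(Σ1 = 4, Σt^2 = 78, Σt^2·t^2 = 4194, Σy = 154, Σt^2·y = 8449.)
Δ = 4·4194 − 78² = 10692.
p = (154·4194 − 78·8449)/10692 = -2191/1782; q = (4·8449 − 78·154)/10692 = 5446/2673.

p = -1.230, q = 2.037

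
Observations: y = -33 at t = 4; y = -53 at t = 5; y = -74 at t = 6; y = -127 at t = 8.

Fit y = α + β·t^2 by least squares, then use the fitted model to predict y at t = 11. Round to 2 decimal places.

With design matrix M, MᵀM = [[4, 141]; [141, 6273]] and Mᵀy = [-287, -12645]ᵀ.
Determinant 4·6273 − 141² = 5211.
α = ((-287)·6273 − 141·(-12645))/5211 = -1934/579; β = (4·(-12645) − 141·(-287))/5211 = -3371/1737.
At t = 11: ŷ = (-1934/579)·(1) + (-3371/1737)·(121) = -413693/1737.

ŷ = -238.17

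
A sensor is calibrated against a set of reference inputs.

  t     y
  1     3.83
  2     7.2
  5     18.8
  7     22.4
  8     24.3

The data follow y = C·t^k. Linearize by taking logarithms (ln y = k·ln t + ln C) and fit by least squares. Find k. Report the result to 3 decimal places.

Taking logs, ln y = k·ln t + ln C, so regress ln y on ln t.
Σln t = 6.3279, Σ(ln t)² = 11.1814, Σln y = 12.5503, Σln t·ln y = 18.7746.
Equations: 11.1814·k + 6.3279·ln C = 18.7746;  6.3279·k + 5·ln C = 12.5503.
Slope k = (n·Σln t·ln y − Σln t·Σln y)/(n·Σ(ln t)² − (Σln t)²) = (5·18.7746 − 6.3279·12.5503)/15.8642 = 0.91117; ln C = (Σln y − k·Σln t)/n = 1.35690.

k = 0.911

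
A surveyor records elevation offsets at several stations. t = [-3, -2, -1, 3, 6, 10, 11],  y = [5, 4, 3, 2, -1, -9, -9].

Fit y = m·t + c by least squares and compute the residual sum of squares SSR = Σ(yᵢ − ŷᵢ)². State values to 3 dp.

SSR = 15.428

Setting ∂/∂m … = 0 gives: 280·m + 24·c = -215;  24·m + 7·c = -5.
(Σt·t = 280, Σt = 24, Σ1 = 7, Σt·y = -215, Σy = -5.)
Eliminating c: 7·(row 1) − 24·(row 2) gives 1384·m = 7·(-215) − 24·(-5) = -1385, so m = -1385/1384.
Then c = ((-5) − 24·(-1385/1384))/7 = 470/173.
Residuals: -995/1384, -497/692, -993/1384, 3163/1384, 1583/692, -1183/692, -981/1384; SSR = 21353/1384.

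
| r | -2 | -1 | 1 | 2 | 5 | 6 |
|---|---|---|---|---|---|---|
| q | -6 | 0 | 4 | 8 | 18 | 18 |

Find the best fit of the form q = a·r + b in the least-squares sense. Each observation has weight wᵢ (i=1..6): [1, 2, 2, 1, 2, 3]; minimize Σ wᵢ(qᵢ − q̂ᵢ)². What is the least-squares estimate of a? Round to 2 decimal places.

a = 2.89

XᵀWX·[a, b]ᵀ = XᵀWq reads: 170·a + 28·b = 540;  28·a + 11·b = 100.
Determinant 170·11 − 28² = 1086.
a = (540·11 − 28·100)/1086 = 1570/543; b = (170·100 − 28·540)/1086 = 940/543.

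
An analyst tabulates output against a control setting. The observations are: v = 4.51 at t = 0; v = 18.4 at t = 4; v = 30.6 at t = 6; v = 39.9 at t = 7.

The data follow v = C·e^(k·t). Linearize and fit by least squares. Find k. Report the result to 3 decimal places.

Linearized form: ln v = k·t + ln C. From the 4 transformed points,
Over the data: Σt = 17.0000, Σ(t)² = 101.0000, Σln v = 11.5260, Σt·ln v = 57.9800.
Normal system: [[101.0000, 17.0000]; [17.0000, 4]]·[k, ln C]ᵀ = [57.9800, 11.5260]ᵀ.
Solving (det = 115.0000): k = 0.31285, ln C = 1.55189.

k = 0.313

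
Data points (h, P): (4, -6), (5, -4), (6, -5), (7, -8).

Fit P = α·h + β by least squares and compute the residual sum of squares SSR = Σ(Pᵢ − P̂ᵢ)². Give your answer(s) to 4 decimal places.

MᵀM·[α, β]ᵀ = MᵀP reads: 126·α + 22·β = -130;  22·α + 4·β = -23.
(Σh·h = 126, Σh = 22, Σ1 = 4, Σh·P = -130, ΣP = -23.)
Eliminating β: 4·(row 1) − 22·(row 2) gives 20·α = 4·(-130) − 22·(-23) = -14, so α = -7/10.
Then β = ((-23) − 22·(-7/10))/4 = -19/10.
Residuals: -13/10, 7/5, 11/10, -6/5; SSR = 63/10.

SSR = 6.3000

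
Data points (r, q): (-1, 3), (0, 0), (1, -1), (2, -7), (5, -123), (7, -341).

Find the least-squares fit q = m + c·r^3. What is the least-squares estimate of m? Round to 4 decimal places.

m = 0.8457

Compute the Gram sums: Σ1 = 6, Σr^3 = 476, Σr^3·r^3 = 133340.
And Σq = -469, Σr^3·q = -132398.
Eliminating c: 133340·(row 1) − 476·(row 2) gives 573464·m = 133340·(-469) − 476·(-132398) = 484988, so m = 121247/143366.
Then c = ((-132398) − 476·(121247/143366))/133340 = -71393/71683.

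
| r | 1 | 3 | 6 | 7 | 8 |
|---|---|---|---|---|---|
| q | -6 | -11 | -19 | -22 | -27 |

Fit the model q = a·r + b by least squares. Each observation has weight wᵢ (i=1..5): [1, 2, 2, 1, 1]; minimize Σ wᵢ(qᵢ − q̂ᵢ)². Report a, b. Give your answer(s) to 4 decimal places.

Forming MᵀWM = [[204, 34]; [34, 7]] and MᵀWq = [-670, -115]ᵀ gives MᵀWM·[a, b]ᵀ = MᵀWq.
Eliminating b: 7·(row 1) − 34·(row 2) gives 272·a = 7·(-670) − 34·(-115) = -780, so a = -195/68.
Then b = ((-115) − 34·(-195/68))/7 = -5/2.

a = -2.8676, b = -2.5000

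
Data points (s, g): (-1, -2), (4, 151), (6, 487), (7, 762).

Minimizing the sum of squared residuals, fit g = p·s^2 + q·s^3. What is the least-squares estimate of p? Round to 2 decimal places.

Normal-equation sums: Σs^2·s^2 = 3954, Σs^2·s^3 = 25606, Σs^3·s^3 = 168402.
For Aᵀg: Σs^2·g = 57284, Σs^3·g = 376224.
Eliminating q: 168402·(row 1) − 25606·(row 2) gives 10194272·p = 168402·57284 − 25606·376224 = 13148424, so p = 1643553/1274284.
Then q = (376224 − 25606·(1643553/1274284))/168402 = 2596949/1274284.

p = 1.29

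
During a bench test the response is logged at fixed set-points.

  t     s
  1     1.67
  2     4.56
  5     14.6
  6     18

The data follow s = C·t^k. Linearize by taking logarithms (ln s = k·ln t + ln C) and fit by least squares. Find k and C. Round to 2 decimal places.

k = 1.32, C = 1.73

Let Y = ln s. Fitting Y = k·ln t + ln C by least squares:
XᵀX = [[6.2811, 4.0943]; [4.0943, 4]], rhs = [10.5455, 7.6015]ᵀ  (here Σln t = 4.0943, Σ(ln t)² = 6.2811, Σln s = 7.6015, Σln t·ln s = 10.5455).
Solving (det = 8.3609): k = 1.32267, ln C = 0.54652, so C = exp(0.54652) = 1.72723.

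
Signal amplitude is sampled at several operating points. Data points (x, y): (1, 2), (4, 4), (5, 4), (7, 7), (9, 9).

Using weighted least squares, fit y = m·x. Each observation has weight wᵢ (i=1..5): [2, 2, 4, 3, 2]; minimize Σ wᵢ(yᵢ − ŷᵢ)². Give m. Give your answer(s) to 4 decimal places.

m = 0.9594

Compute the Gram sums: Σwᵢ·x·x = 443.
For AᵀWy: Σwᵢ·x·y = 425.
So AᵀWA·[m]ᵀ = AᵀWy: [[443]]·[m]ᵀ = [425]ᵀ.
m = 425/443 = 0.959368.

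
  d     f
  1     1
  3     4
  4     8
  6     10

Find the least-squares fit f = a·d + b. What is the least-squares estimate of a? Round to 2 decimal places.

Forming XᵀX = [[62, 14]; [14, 4]] and Xᵀf = [105, 23]ᵀ gives XᵀX·[a, b]ᵀ = Xᵀf.
Determinant 62·4 − 14² = 52.
a = (105·4 − 14·23)/52 = 49/26; b = (62·23 − 14·105)/52 = -11/13.

a = 1.88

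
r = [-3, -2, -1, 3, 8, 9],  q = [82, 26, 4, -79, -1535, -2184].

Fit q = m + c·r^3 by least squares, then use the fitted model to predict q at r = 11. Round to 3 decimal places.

The normal equations are: 6·m + 1232·c = -3686;  1232·m + 795108·c = -2382615.
Eliminating c: 795108·(row 1) − 1232·(row 2) gives 3252824·m = 795108·(-3686) − 1232·(-2382615) = 4613592, so m = 576699/406603.
Then c = ((-2382615) − 1232·(576699/406603))/795108 = -4877269/1626412.
At r = 11: q̂ = (576699/406603)·(1) + (-4877269/1626412)·(1331) = -6489338243/1626412.

q̂ = -3989.972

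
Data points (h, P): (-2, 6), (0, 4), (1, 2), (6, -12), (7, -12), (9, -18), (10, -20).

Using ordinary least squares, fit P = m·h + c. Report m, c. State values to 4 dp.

m = -2.2927, c = 3.0107

With design matrix M, MᵀM = [[271, 31]; [31, 7]] and MᵀP = [-528, -50]ᵀ.
Determinant 271·7 − 31² = 936.
m = ((-528)·7 − 31·(-50))/936 = -1073/468; c = (271·(-50) − 31·(-528))/936 = 1409/468.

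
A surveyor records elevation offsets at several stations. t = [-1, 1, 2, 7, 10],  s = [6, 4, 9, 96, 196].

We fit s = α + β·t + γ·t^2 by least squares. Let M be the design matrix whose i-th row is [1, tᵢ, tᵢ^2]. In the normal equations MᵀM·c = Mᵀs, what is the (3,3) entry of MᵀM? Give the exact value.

Row 3 ↔ basis t^2, column 3 ↔ basis t^2, so (MᵀM)_{3,3} = Σᵢ (t^2)·(t^2) = (1)·(1) + (1)·(1) + (4)·(4) + (49)·(49) + (100)·(100) = 12419.

12419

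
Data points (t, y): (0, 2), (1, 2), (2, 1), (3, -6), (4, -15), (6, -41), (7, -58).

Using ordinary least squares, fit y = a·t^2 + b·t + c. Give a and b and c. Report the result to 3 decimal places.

a = -1.492, b = 1.809, c = 2.140

Sums needed: Σt^2·t^2 = 4051, Σt^2·t = 659, Σt^2 = 115, Σt·t = 115, Σt = 23, Σ1 = 7.
For Aᵀy: Σt^2·y = -4606, Σt·y = -726, Σy = -115.
So AᵀA·[a, b, c]ᵀ = Aᵀy: [[4051, 659, 115]; [659, 115, 23]; [115, 23, 7]]·[a, b, c]ᵀ = [-4606, -726, -115]ᵀ.
Inverting the 3×3 Gram matrix, [a, b, c]ᵀ = [-5389/3612, 6533/3612, 92/43]ᵀ.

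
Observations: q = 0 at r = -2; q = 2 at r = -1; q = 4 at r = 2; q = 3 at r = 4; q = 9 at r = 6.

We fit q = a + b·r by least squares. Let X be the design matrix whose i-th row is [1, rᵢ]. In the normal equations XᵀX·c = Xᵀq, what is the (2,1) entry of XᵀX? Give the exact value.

9

Row 2 ↔ basis r, column 1 ↔ basis 1, so (XᵀX)_{2,1} = Σᵢ r = (-2)·(1) + (-1)·(1) + (2)·(1) + (4)·(1) + (6)·(1) = 9.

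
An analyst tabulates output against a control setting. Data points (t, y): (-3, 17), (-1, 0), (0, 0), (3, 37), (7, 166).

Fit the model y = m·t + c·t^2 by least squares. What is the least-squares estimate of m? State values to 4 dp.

Normal-equation sums: Σt·t = 68, Σt·t^2 = 342, Σt^2·t^2 = 2564.
Moment sums: Σt·y = 1222, Σt^2·y = 8620.
AᵀA·[m, c]ᵀ = Aᵀy becomes [[68, 342]; [342, 2564]]·[m, c]ᵀ = [1222, 8620]ᵀ.
Δ = 68·2564 − 342² = 57388.
m = (1222·2564 − 342·8620)/57388 = 46292/14347; c = (68·8620 − 342·1222)/57388 = 42059/14347.

m = 3.2266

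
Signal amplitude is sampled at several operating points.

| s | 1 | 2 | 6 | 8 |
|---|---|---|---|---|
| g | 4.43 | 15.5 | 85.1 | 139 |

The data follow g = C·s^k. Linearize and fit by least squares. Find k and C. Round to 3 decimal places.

With ln gᵢ as the transformed response and ln sᵢ as the regressor:
XᵀX = [[8.0149, 4.5643]; [4.5643, 4]], rhs = [20.1230, 13.6075]ᵀ  (here Σln s = 4.5643, Σ(ln s)² = 8.0149, Σln g = 13.6075, Σln s·ln g = 20.1230).
Slope k = (n·Σln s·ln g − Σln s·Σln g)/(n·Σ(ln s)² − (Σln s)²) = (4·20.1230 − 4.5643·13.6075)/11.2265 = 1.63743; ln C = (Σln g − k·Σln s)/n = 1.53343, so C = exp(1.53343) = 4.63406.

k = 1.637, C = 4.634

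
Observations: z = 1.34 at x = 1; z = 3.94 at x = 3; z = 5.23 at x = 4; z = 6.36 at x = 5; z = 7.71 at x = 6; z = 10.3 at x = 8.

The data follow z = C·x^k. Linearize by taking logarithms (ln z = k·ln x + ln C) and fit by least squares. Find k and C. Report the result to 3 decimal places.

k = 0.977, C = 1.341

Let Y = ln z. Fitting Y = k·ln x + ln C by least squares:
Σln x = 7.9655, Σ(ln x)² = 13.2535, Σln z = 9.5430, Σln x·ln z = 15.2867.
Equations: 13.2535·k + 7.9655·ln C = 15.2867;  7.9655·k + 6·ln C = 9.5430.
Solving (det = 16.0713): k = 0.97722, ln C = 0.29315, so C = exp(0.29315) = 1.34064.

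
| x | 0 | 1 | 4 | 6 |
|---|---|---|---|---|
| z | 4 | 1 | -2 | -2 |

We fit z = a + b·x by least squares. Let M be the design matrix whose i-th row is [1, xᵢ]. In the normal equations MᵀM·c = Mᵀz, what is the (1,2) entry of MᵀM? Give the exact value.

Row 1 ↔ basis 1, column 2 ↔ basis x, so (MᵀM)_{1,2} = Σᵢ x = (1)·(0) + (1)·(1) + (1)·(4) + (1)·(6) = 11.

11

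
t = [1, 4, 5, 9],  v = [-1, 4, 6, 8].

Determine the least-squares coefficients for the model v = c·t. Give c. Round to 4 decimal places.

The normal system MᵀM·[c]ᵀ = Mᵀv is [[123]]·[c]ᵀ = [117]ᵀ.
c = 117/123 = 0.95122.

c = 0.9512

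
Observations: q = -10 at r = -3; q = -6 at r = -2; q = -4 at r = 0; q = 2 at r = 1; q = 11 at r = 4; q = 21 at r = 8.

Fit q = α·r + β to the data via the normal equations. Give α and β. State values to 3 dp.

α = 2.848, β = -1.464

Normal-equation sums: Σr·r = 94, Σr = 8, Σ1 = 6.
For Aᵀq: Σr·q = 256, Σq = 14.
AᵀA·[α, β]ᵀ = Aᵀq becomes [[94, 8]; [8, 6]]·[α, β]ᵀ = [256, 14]ᵀ.
Determinant 94·6 − 8² = 500.
α = (256·6 − 8·14)/500 = 356/125; β = (94·14 − 8·256)/500 = -183/125.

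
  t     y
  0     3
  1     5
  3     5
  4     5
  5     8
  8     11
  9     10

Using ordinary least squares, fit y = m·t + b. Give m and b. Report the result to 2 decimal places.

Normal-equation sums: Σt·t = 196, Σt = 30, Σ1 = 7.
Right-hand side: Σt·y = 258, Σy = 47.
det = 196·7 − 30² = 472.
m = (258·7 − 30·47)/472 = 99/118; b = (196·47 − 30·258)/472 = 184/59.

m = 0.84, b = 3.12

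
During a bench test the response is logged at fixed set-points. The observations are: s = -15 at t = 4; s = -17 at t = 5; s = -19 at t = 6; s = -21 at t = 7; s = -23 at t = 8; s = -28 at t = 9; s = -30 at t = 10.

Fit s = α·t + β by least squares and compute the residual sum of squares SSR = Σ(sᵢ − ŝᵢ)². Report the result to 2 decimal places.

SSR = 4.82

Forming XᵀX = [[371, 49]; [49, 7]] and Xᵀs = [-1142, -153]ᵀ gives XᵀX·[α, β]ᵀ = Xᵀs.
det = 371·7 − 49² = 196.
α = ((-1142)·7 − 49·(-153))/196 = -71/28; β = (371·(-153) − 49·(-1142))/196 = -115/28.
Residuals: -3/4, -3/14, 9/28, 6/7, 39/28, -15/14, -15/28; SSR = 135/28.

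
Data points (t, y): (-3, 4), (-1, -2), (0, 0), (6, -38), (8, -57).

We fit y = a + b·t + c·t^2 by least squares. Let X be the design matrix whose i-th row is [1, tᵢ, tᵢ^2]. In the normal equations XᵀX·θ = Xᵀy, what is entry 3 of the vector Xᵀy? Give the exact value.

-4982

Entry 3 ↔ basis t^2, so (Xᵀy)_{3} = Σᵢ (t^2)·yᵢ = (9)·(4) + (1)·(-2) + (0)·(0) + (36)·(-38) + (64)·(-57) = -4982.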